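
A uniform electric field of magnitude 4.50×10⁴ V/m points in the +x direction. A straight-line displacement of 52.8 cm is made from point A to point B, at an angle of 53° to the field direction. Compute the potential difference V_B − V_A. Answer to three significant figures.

Only the component of displacement along E changes the potential: ΔV = −E·d·cosθ.
ΔV = −(4.50×10⁴ V/m)(0.528 m)cos53° = -1.43×10⁴ V.

-1.43×10⁴ V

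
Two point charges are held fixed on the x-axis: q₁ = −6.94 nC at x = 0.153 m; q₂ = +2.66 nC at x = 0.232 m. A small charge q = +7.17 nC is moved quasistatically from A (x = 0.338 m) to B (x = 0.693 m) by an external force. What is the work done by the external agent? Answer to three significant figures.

3.44×10⁻⁷ J

For quasistatic motion the external work equals the change in potential energy: W_ext = qΔV = q(V_B − V_A).
At A: distances to the source charges are 0.185 m, 0.106 m; V_A = Σ kqᵢ/rᵢ = -112 V.
At B: distances to the source charges are 0.540 m, 0.461 m; V_B = Σ kqᵢ/rᵢ = -63.7 V.
ΔV = V_B − V_A = 48.0 V.
W_ext = qΔV = (7.17×10⁻⁹ C)(48.0 V) = 3.44×10⁻⁷ J.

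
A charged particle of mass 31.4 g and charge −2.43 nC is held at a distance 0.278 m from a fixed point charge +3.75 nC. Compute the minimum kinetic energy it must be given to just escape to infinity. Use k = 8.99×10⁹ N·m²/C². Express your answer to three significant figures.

2.95×10⁻⁷ J

To just escape, total mechanical energy must reach zero at infinity: ½mv²_min + U = 0, so ½mv²_min = −U = |kQq|/r.
|U| = |kQq|/r = (8.99×10⁹ N·m²/C²)(3.75×10⁻⁹)(2.43×10⁻⁹)/(0.278) = 2.95×10⁻⁷ J.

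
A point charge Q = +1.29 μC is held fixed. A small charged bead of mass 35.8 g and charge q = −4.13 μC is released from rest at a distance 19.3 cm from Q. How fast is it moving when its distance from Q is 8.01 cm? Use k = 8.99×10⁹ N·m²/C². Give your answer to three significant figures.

4.42 m/s

Only the electrostatic force acts, so mechanical energy is conserved: ½mv² = U₁ − U₂ = kQq(1/r₁ − 1/r₂).
U₁ − U₂ = (8.99×10⁹ N·m²/C²)(1.29×10⁻⁶ C)(-4.13×10⁻⁶ C)(1/0.193 − 1/0.0801) = 0.350 J.
v = √(2·0.350/0.0358) = 4.42 m/s.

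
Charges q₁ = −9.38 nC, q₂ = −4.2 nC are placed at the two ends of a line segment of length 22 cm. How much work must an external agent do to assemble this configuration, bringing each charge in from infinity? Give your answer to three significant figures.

1.61×10⁻⁶ J

The assembly work is the sum of pairwise potential energies, U = Σ_{i<j} kqᵢqⱼ/rᵢⱼ.
The separation is r = 0.220 m.
U = (1.61×10⁻⁶) = 1.61×10⁻⁶ J.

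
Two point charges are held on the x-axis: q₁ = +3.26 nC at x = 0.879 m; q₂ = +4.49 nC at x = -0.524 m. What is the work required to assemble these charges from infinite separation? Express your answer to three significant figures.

9.38×10⁻⁸ J

The work to assemble the configuration equals its total potential energy, U = Σ kqᵢqⱼ/rᵢⱼ over all pairs.
Pair separations: r₁₂ = 1.40 m.
U = (9.38×10⁻⁸) = 9.38×10⁻⁸ J.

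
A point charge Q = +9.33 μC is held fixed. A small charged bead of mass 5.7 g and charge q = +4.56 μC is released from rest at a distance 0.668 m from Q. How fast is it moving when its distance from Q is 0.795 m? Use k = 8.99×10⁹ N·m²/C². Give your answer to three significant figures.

Only the electrostatic force acts, so mechanical energy is conserved: ½mv² = U₁ − U₂ = kQq(1/r₁ − 1/r₂).
U₁ − U₂ = (8.99×10⁹ N·m²/C²)(9.33×10⁻⁶ C)(4.56×10⁻⁶ C)(1/0.668 − 1/0.795) = 0.0915 J.
v = √(2·0.0915/5.70×10⁻³) = 5.67 m/s.

5.67 m/s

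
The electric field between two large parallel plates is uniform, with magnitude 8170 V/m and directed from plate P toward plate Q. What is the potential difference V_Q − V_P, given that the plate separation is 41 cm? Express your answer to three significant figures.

-3350 V

In a uniform field, potential decreases in the direction of E: ΔV = −E·d for a displacement d parallel to E.
Going from P to Q is a displacement of 41 cm along the field, so V_Q − V_P = −Ed = -3350 V.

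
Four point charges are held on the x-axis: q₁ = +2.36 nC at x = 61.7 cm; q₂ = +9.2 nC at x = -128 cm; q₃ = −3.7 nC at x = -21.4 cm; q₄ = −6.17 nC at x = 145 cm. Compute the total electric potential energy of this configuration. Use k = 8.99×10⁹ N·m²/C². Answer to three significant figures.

The work to assemble the configuration equals its total potential energy, U = Σ kqᵢqⱼ/rᵢⱼ over all pairs.
Pair separations: r₁₂ = 1.90 m, r₁₃ = 0.831 m, r₁₄ = 0.833 m, r₂₃ = 1.07 m, r₂₄ = 2.73 m, r₃₄ = 1.66 m.
Summing all 6 pair terms gives U = -4.99×10⁻⁷ J.

-4.99×10⁻⁷ J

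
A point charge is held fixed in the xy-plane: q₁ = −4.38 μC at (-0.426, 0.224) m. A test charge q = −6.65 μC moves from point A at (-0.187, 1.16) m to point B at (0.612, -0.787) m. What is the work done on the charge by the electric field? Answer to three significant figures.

The work done by the electric force is W_field = −ΔU = −q(V_B − V_A) = q(V_A − V_B).
At A: distance to the source charge is 0.966 m; V_A = kq₁/r = -4.08×10⁴ V.
At B: distance to the source charge is 1.45 m; V_B = kq₁/r = -2.72×10⁴ V.
ΔV = V_B − V_A = 1.36×10⁴ V.
W_field = −qΔV = −(-6.65×10⁻⁶ C)(1.36×10⁴ V) = 0.0903 J.

0.0903 J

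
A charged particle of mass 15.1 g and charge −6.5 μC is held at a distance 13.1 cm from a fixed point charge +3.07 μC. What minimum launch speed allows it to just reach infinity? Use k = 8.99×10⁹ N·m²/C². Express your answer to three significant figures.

13.5 m/s

To just escape, total mechanical energy must reach zero at infinity: ½mv²_min + U = 0, so ½mv²_min = −U = |kQq|/r.
|U| = |kQq|/r = (8.99×10⁹ N·m²/C²)(3.07×10⁻⁶)(6.50×10⁻⁶)/(0.131) = 1.37 J.
v_min = √(2|U|/m) = √(2·1.37/0.0151) = 13.5 m/s.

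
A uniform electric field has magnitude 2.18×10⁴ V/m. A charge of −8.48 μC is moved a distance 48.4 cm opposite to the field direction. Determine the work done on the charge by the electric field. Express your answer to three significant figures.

The potential change for a displacement 48.4 cm opposite to the field direction is ΔV = +Ed = 1.06×10⁴ V.
W_field = −qΔV = 0.0895 J.

0.0895 J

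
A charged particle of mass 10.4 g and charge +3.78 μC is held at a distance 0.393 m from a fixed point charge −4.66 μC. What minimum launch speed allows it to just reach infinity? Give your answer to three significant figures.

8.80 m/s

To just escape, total mechanical energy must reach zero at infinity: ½mv²_min + U = 0, so ½mv²_min = −U = |kQq|/r.
|U| = |kQq|/r = (8.99×10⁹ N·m²/C²)(4.66×10⁻⁶)(3.78×10⁻⁶)/(0.393) = 0.403 J.
v_min = √(2|U|/m) = √(2·0.403/0.0104) = 8.80 m/s.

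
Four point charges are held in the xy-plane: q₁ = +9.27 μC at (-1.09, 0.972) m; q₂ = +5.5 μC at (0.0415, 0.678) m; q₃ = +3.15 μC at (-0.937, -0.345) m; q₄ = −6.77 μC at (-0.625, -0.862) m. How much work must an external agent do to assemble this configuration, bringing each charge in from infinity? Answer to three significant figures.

-0.115 J

The work to assemble the configuration equals its total potential energy, U = Σ kqᵢqⱼ/rᵢⱼ over all pairs.
Pair separations: r₁₂ = 1.17 m, r₁₃ = 1.33 m, r₁₄ = 1.89 m, r₂₃ = 1.42 m, r₂₄ = 1.68 m, r₃₄ = 0.604 m.
Summing all 6 pair terms gives U = -0.115 J.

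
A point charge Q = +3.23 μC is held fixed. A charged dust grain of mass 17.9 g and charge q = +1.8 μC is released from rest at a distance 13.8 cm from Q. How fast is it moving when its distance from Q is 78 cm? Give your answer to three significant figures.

5.90 m/s

Only the electrostatic force acts, so mechanical energy is conserved: ½mv² = U₁ − U₂ = kQq(1/r₁ − 1/r₂).
U₁ − U₂ = (8.99×10⁹ N·m²/C²)(3.23×10⁻⁶ C)(1.80×10⁻⁶ C)(1/0.138 − 1/0.780) = 0.312 J.
v = √(2·0.312/0.0179) = 5.90 m/s.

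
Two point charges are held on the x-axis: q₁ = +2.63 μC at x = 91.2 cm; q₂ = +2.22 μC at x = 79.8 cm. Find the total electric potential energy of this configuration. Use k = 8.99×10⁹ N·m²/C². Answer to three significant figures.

The work to assemble the configuration equals its total potential energy, U = Σ kqᵢqⱼ/rᵢⱼ over all pairs.
Pair separations: r₁₂ = 0.114 m.
U = (0.460) = 0.460 J.

0.460 J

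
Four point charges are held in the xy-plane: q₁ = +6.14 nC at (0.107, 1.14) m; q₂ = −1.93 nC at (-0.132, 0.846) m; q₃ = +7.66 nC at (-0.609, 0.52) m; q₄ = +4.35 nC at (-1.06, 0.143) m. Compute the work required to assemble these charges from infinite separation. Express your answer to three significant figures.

5.36×10⁻⁷ J

The assembly work is the sum of pairwise potential energies, U = Σ_{i<j} kqᵢqⱼ/rᵢⱼ.
Pair separations: r₁₂ = 0.379 m, r₁₃ = 0.947 m, r₁₄ = 1.53 m, r₂₃ = 0.578 m, r₂₄ = 1.16 m, r₃₄ = 0.588 m.
Summing all 6 pair terms gives U = 5.36×10⁻⁷ J.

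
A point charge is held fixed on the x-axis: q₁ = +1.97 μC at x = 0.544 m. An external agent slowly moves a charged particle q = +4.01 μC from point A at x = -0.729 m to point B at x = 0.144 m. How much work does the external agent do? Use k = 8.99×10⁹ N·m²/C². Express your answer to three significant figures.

For quasistatic motion the external work equals the change in potential energy: W_ext = qΔV = q(V_B − V_A).
At A: distance to the source charge is 1.27 m; V_A = kq₁/r = 1.39×10⁴ V.
At B: distance to the source charge is 0.400 m; V_B = kq₁/r = 4.43×10⁴ V.
ΔV = V_B − V_A = 3.04×10⁴ V.
W_ext = qΔV = (4.01×10⁻⁶ C)(3.04×10⁴ V) = 0.122 J.

0.122 J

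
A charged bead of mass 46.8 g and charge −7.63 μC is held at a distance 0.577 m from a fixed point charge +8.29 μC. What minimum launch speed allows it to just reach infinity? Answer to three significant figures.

6.49 m/s

To just escape, total mechanical energy must reach zero at infinity: ½mv²_min + U = 0, so ½mv²_min = −U = |kQq|/r.
|U| = |kQq|/r = (8.99×10⁹ N·m²/C²)(8.29×10⁻⁶)(7.63×10⁻⁶)/(0.577) = 0.986 J.
v_min = √(2|U|/m) = √(2·0.986/0.0468) = 6.49 m/s.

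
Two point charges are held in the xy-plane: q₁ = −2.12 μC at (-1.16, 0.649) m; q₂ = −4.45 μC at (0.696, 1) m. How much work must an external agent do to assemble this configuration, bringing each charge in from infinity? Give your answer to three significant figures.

The assembly work is the sum of pairwise potential energies, U = Σ_{i<j} kqᵢqⱼ/rᵢⱼ.
Pair separations: r₁₂ = 1.89 m.
U = (0.0449) = 0.0449 J.

0.0449 J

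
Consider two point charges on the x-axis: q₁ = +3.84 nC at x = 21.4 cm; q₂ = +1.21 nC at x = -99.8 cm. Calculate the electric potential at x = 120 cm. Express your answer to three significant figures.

Electric potential is a scalar, so the contributions from each charge add algebraically: V = Σ kqᵢ/rᵢ.
Distances from the field point to each charge: r₁ = 0.986 m, r₂ = 2.20 m.
V = k[(3.84×10⁻⁹)/(0.986) + (1.21×10⁻⁹)/(2.20)] = 40.0 V.

40.0 V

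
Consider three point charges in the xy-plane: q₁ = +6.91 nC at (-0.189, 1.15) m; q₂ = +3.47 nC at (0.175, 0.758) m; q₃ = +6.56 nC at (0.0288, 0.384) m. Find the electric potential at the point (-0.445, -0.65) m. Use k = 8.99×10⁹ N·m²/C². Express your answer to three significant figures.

The total potential is the scalar sum of each charge's contribution, V = Σ kqᵢ/rᵢ.
Distances from the field point to each charge: r₁ = 1.82 m, r₂ = 1.54 m, r₃ = 1.14 m.
V = k[(6.91×10⁻⁹)/(1.82) + (3.47×10⁻⁹)/(1.54) + (6.56×10⁻⁹)/(1.14)] = 106 V.

106 V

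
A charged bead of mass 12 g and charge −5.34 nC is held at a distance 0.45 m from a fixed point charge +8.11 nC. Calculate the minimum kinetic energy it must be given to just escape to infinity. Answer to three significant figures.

To just escape, total mechanical energy must reach zero at infinity: ½mv²_min + U = 0, so ½mv²_min = −U = |kQq|/r.
|U| = |kQq|/r = (8.99×10⁹ N·m²/C²)(8.11×10⁻⁹)(5.34×10⁻⁹)/(0.450) = 8.65×10⁻⁷ J.

8.65×10⁻⁷ J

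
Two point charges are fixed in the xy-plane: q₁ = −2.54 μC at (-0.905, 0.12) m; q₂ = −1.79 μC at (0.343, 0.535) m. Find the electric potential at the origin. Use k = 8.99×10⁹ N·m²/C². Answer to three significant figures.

-5.03×10⁴ V

Electric potential is a scalar, so the contributions from each charge add algebraically: V = Σ kqᵢ/rᵢ.
Distances from the field point to each charge: r₁ = 0.913 m, r₂ = 0.636 m.
V = k[(-2.54×10⁻⁶)/(0.913) + (-1.79×10⁻⁶)/(0.636)] = -5.03×10⁴ V.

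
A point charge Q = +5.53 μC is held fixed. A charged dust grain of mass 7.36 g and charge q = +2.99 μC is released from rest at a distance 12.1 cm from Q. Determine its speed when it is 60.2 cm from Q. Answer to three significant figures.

16.3 m/s

Only the electrostatic force acts, so mechanical energy is conserved: ½mv² = U₁ − U₂ = kQq(1/r₁ − 1/r₂).
U₁ − U₂ = (8.99×10⁹ N·m²/C²)(5.53×10⁻⁶ C)(2.99×10⁻⁶ C)(1/0.121 − 1/0.602) = 0.982 J.
v = √(2·0.982/7.36×10⁻³) = 16.3 m/s.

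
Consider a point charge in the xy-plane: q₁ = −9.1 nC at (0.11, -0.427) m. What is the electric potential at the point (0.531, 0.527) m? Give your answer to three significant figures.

-78.5 V

The total potential is the scalar sum of each charge's contribution, V = Σ kqᵢ/rᵢ.
Distances from the field point to each charge: r₁ = 1.04 m.
V = k[(-9.10×10⁻⁹)/(1.04)] = -78.5 V.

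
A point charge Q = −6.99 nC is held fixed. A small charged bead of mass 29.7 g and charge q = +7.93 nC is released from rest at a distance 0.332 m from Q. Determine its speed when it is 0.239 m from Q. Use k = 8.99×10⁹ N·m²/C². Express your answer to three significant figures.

Only the electrostatic force acts, so mechanical energy is conserved: ½mv² = U₁ − U₂ = kQq(1/r₁ − 1/r₂).
U₁ − U₂ = (8.99×10⁹ N·m²/C²)(-6.99×10⁻⁹ C)(7.93×10⁻⁹ C)(1/0.332 − 1/0.239) = 5.84×10⁻⁷ J.
v = √(2·5.84×10⁻⁷/0.0297) = 6.27×10⁻³ m/s.

6.27×10⁻³ m/s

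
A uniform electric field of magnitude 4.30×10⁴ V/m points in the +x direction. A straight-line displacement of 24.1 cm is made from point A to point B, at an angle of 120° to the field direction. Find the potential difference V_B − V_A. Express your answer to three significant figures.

Only the component of displacement along E changes the potential: ΔV = −E·d·cosθ.
ΔV = −(4.30×10⁴ V/m)(0.241 m)cos120° = 5180 V.

5180 V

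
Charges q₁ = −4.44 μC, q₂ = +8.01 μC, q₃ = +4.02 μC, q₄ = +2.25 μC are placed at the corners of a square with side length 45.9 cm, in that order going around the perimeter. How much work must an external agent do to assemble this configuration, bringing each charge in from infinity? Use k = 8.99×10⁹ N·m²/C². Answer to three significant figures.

-0.0820 J

The work to assemble the configuration equals its total potential energy, U = Σ kqᵢqⱼ/rᵢⱼ over all pairs.
The four side pairs have separation 0.459 m and the two diagonal pairs 0.649 m.
Summing all 6 pair terms gives U = -0.0820 J.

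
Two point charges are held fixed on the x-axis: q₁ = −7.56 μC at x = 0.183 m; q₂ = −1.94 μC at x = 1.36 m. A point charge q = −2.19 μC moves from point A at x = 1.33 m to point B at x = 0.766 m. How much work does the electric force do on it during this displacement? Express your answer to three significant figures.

The work done by the electric force is W_field = −ΔU = −q(V_B − V_A) = q(V_A − V_B).
At A: distances to the source charges are 1.15 m, 0.0300 m; V_A = Σ kqᵢ/rᵢ = -6.41×10⁵ V.
At B: distances to the source charges are 0.583 m, 0.594 m; V_B = Σ kqᵢ/rᵢ = -1.46×10⁵ V.
ΔV = V_B − V_A = 4.95×10⁵ V.
W_field = −qΔV = −(-2.19×10⁻⁶ C)(4.95×10⁵ V) = 1.08 J.

1.08 J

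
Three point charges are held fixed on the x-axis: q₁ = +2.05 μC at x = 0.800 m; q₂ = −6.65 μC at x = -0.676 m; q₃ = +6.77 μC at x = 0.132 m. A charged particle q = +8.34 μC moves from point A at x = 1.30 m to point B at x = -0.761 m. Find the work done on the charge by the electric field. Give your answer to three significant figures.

The work done by the electric force is W_field = −ΔU = −q(V_B − V_A) = q(V_A − V_B).
At A: distances to the source charges are 0.500 m, 1.98 m, 1.17 m; V_A = Σ kqᵢ/rᵢ = 5.87×10⁴ V.
At B: distances to the source charges are 1.56 m, 0.0850 m, 0.893 m; V_B = Σ kqᵢ/rᵢ = -6.23×10⁵ V.
ΔV = V_B − V_A = -6.82×10⁵ V.
W_field = −qΔV = −(8.34×10⁻⁶ C)(-6.82×10⁵ V) = 5.69 J.

5.69 J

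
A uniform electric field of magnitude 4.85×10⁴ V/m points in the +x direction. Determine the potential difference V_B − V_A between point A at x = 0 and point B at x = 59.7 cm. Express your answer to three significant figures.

In a uniform field, potential decreases in the direction of E: V_B − V_A = −E·Δx.
V_B − V_A = −(4.85×10⁴ V/m)(0.597 m) = -2.90×10⁴ V.

-2.90×10⁴ V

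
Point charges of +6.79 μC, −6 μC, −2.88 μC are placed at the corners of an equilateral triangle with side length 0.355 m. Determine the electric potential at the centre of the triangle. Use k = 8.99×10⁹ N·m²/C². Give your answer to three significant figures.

-9.17×10⁴ V

The total potential is the scalar sum of each charge's contribution, V = Σ kqᵢ/rᵢ.
The distance from each vertex to the centroid is a/√3 = 0.205 m.
V = k[(6.79×10⁻⁶)/(0.205) + (-6.00×10⁻⁶)/(0.205) + (-2.88×10⁻⁶)/(0.205)] = -9.17×10⁴ V.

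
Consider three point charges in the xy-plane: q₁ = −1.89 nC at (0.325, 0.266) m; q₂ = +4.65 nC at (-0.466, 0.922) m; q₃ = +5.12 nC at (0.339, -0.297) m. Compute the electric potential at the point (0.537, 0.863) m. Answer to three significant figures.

53.9 V

Electric potential is a scalar, so the contributions from each charge add algebraically: V = Σ kqᵢ/rᵢ.
Distances from the field point to each charge: r₁ = 0.634 m, r₂ = 1.00 m, r₃ = 1.18 m.
V = k[(-1.89×10⁻⁹)/(0.634) + (4.65×10⁻⁹)/(1.00) + (5.12×10⁻⁹)/(1.18)] = 53.9 V.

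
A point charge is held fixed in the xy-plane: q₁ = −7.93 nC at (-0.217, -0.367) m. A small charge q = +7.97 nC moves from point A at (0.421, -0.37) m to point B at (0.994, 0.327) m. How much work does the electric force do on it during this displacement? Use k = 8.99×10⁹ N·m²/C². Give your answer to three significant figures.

The work done by the electric force is W_field = −ΔU = −q(V_B − V_A) = q(V_A − V_B).
At A: distance to the source charge is 0.638 m; V_A = kq₁/r = -112 V.
At B: distance to the source charge is 1.40 m; V_B = kq₁/r = -51.1 V.
ΔV = V_B − V_A = 60.7 V.
W_field = −qΔV = −(7.97×10⁻⁹ C)(60.7 V) = -4.83×10⁻⁷ J.

-4.83×10⁻⁷ J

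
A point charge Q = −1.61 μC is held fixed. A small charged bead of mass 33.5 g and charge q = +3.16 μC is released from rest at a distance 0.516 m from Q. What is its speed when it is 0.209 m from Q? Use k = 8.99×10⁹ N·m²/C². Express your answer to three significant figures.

2.79 m/s

Only the electrostatic force acts, so mechanical energy is conserved: ½mv² = U₁ − U₂ = kQq(1/r₁ − 1/r₂).
U₁ − U₂ = (8.99×10⁹ N·m²/C²)(-1.61×10⁻⁶ C)(3.16×10⁻⁶ C)(1/0.516 − 1/0.209) = 0.130 J.
v = √(2·0.130/0.0335) = 2.79 m/s.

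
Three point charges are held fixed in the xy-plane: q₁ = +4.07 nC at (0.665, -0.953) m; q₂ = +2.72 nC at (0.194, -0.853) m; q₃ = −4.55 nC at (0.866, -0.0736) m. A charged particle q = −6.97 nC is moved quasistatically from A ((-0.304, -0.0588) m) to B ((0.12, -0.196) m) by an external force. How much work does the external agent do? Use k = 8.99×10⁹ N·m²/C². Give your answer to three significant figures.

-2.25×10⁻⁸ J

For quasistatic motion the external work equals the change in potential energy: W_ext = qΔV = q(V_B − V_A).
At A: distances to the source charges are 1.32 m, 0.937 m, 1.17 m; V_A = Σ kqᵢ/rᵢ = 18.9 V.
At B: distances to the source charges are 0.933 m, 0.661 m, 0.756 m; V_B = Σ kqᵢ/rᵢ = 22.1 V.
ΔV = V_B − V_A = 3.23 V.
W_ext = qΔV = (-6.97×10⁻⁹ C)(3.23 V) = -2.25×10⁻⁸ J.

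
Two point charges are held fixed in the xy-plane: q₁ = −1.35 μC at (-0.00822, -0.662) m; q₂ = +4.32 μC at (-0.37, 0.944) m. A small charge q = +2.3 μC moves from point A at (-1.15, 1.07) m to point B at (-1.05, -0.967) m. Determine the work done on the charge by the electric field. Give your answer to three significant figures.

0.0813 J

The work done by the electric force is W_field = −ΔU = −q(V_B − V_A) = q(V_A − V_B).
At A: distances to the source charges are 2.07 m, 0.790 m; V_A = Σ kqᵢ/rᵢ = 4.33×10⁴ V.
At B: distances to the source charges are 1.09 m, 2.03 m; V_B = Σ kqᵢ/rᵢ = 7970 V.
ΔV = V_B − V_A = -3.53×10⁴ V.
W_field = −qΔV = −(2.30×10⁻⁶ C)(-3.53×10⁴ V) = 0.0813 J.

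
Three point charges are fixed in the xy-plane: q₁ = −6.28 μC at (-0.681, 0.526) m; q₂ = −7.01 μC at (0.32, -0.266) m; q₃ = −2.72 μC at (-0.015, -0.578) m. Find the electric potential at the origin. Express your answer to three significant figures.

-2.59×10⁵ V

The total potential is the scalar sum of each charge's contribution, V = Σ kqᵢ/rᵢ.
Distances from the field point to each charge: r₁ = 0.860 m, r₂ = 0.416 m, r₃ = 0.578 m.
V = k[(-6.28×10⁻⁶)/(0.860) + (-7.01×10⁻⁶)/(0.416) + (-2.72×10⁻⁶)/(0.578)] = -2.59×10⁵ V.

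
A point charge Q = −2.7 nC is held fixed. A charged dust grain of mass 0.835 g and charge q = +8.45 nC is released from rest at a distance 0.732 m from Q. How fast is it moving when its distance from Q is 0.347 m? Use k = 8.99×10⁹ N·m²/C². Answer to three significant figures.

Only the electrostatic force acts, so mechanical energy is conserved: ½mv² = U₁ − U₂ = kQq(1/r₁ − 1/r₂).
U₁ − U₂ = (8.99×10⁹ N·m²/C²)(-2.70×10⁻⁹ C)(8.45×10⁻⁹ C)(1/0.732 − 1/0.347) = 3.11×10⁻⁷ J.
v = √(2·3.11×10⁻⁷/8.35×10⁻⁴) = 0.0273 m/s.

0.0273 m/s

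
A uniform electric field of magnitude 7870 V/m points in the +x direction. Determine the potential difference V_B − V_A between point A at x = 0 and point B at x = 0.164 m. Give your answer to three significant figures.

In a uniform field, potential decreases in the direction of E: V_B − V_A = −E·Δx.
V_B − V_A = −(7870 V/m)(0.164 m) = -1290 V.

-1290 V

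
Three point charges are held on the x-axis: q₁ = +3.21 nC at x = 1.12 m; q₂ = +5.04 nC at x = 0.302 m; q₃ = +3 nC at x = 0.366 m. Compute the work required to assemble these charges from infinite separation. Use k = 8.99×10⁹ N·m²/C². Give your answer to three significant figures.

2.42×10⁻⁶ J

The assembly work is the sum of pairwise potential energies, U = Σ_{i<j} kqᵢqⱼ/rᵢⱼ.
Pair separations: r₁₂ = 0.818 m, r₁₃ = 0.754 m, r₂₃ = 0.0640 m.
U = (1.78×10⁻⁷) + (1.15×10⁻⁷) + (2.12×10⁻⁶) = 2.42×10⁻⁶ J.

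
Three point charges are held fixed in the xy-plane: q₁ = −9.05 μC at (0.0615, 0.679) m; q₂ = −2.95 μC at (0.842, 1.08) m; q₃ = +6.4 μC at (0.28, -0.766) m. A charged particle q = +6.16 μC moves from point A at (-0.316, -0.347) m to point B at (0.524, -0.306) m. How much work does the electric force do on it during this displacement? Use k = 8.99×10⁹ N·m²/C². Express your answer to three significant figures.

The work done by the electric force is W_field = −ΔU = −q(V_B − V_A) = q(V_A − V_B).
At A: distances to the source charges are 1.09 m, 1.84 m, 0.729 m; V_A = Σ kqᵢ/rᵢ = -9880 V.
At B: distances to the source charges are 1.09 m, 1.42 m, 0.521 m; V_B = Σ kqᵢ/rᵢ = 1.71×10⁴ V.
ΔV = V_B − V_A = 2.70×10⁴ V.
W_field = −qΔV = −(6.16×10⁻⁶ C)(2.70×10⁴ V) = -0.166 J.

-0.166 J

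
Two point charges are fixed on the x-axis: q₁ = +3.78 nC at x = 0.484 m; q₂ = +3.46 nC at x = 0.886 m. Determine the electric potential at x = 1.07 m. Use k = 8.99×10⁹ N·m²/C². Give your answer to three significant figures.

Electric potential is a scalar, so the contributions from each charge add algebraically: V = Σ kqᵢ/rᵢ.
Distances from the field point to each charge: r₁ = 0.586 m, r₂ = 0.184 m.
V = k[(3.78×10⁻⁹)/(0.586) + (3.46×10⁻⁹)/(0.184)] = 227 V.

227 V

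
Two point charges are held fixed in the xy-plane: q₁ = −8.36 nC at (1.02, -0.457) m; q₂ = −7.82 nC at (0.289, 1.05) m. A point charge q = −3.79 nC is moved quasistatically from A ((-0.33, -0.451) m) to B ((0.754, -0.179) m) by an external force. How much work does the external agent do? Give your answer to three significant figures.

For quasistatic motion the external work equals the change in potential energy: W_ext = qΔV = q(V_B − V_A).
At A: distances to the source charges are 1.35 m, 1.62 m; V_A = Σ kqᵢ/rᵢ = -99.0 V.
At B: distances to the source charges are 0.385 m, 1.31 m; V_B = Σ kqᵢ/rᵢ = -249 V.
ΔV = V_B − V_A = -150 V.
W_ext = qΔV = (-3.79×10⁻⁹ C)(-150 V) = 5.68×10⁻⁷ J.

5.68×10⁻⁷ J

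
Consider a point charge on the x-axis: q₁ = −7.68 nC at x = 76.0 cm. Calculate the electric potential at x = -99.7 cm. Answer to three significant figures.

The total potential is the scalar sum of each charge's contribution, V = Σ kqᵢ/rᵢ.
V = k[(-7.68×10⁻⁹)/(1.76)] = -39.3 V.

-39.3 V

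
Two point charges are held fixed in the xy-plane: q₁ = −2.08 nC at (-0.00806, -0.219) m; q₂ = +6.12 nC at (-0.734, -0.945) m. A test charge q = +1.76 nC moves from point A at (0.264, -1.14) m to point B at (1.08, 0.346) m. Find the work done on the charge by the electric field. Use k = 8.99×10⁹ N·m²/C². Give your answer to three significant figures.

4.43×10⁻⁸ J

The work done by the electric force is W_field = −ΔU = −q(V_B − V_A) = q(V_A − V_B).
At A: distances to the source charges are 0.960 m, 1.02 m; V_A = Σ kqᵢ/rᵢ = 34.6 V.
At B: distances to the source charges are 1.23 m, 2.23 m; V_B = Σ kqᵢ/rᵢ = 9.46 V.
ΔV = V_B − V_A = -25.2 V.
W_field = −qΔV = −(1.76×10⁻⁹ C)(-25.2 V) = 4.43×10⁻⁸ J.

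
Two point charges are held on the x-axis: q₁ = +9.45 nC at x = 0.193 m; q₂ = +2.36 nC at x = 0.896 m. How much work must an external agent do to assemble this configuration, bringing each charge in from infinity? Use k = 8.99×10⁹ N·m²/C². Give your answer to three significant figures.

The work to assemble the configuration equals its total potential energy, U = Σ kqᵢqⱼ/rᵢⱼ over all pairs.
Pair separations: r₁₂ = 0.703 m.
U = (2.85×10⁻⁷) = 2.85×10⁻⁷ J.

2.85×10⁻⁷ J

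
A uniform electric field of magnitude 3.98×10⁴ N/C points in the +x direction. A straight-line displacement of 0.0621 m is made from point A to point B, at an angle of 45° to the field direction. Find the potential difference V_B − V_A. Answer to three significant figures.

-1750 V

Only the component of displacement along E changes the potential: ΔV = −E·d·cosθ.
ΔV = −(3.98×10⁴ V/m)(0.0621 m)cos45° = -1750 V.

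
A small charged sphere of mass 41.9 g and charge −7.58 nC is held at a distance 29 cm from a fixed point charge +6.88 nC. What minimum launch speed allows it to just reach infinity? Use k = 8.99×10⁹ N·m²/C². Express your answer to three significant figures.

8.78×10⁻³ m/s

To just escape, total mechanical energy must reach zero at infinity: ½mv²_min + U = 0, so ½mv²_min = −U = |kQq|/r.
|U| = |kQq|/r = (8.99×10⁹ N·m²/C²)(6.88×10⁻⁹)(7.58×10⁻⁹)/(0.290) = 1.62×10⁻⁶ J.
v_min = √(2|U|/m) = √(2·1.62×10⁻⁶/0.0419) = 8.78×10⁻³ m/s.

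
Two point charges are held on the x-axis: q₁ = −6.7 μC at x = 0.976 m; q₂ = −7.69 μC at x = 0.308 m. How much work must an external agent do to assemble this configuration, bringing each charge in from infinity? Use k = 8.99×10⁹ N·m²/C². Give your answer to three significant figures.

The assembly work is the sum of pairwise potential energies, U = Σ_{i<j} kqᵢqⱼ/rᵢⱼ.
Pair separations: r₁₂ = 0.668 m.
U = (0.693) = 0.693 J.

0.693 J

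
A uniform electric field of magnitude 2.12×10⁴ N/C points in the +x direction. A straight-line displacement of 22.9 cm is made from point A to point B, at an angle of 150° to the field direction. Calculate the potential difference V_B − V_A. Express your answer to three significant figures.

Only the component of displacement along E changes the potential: ΔV = −E·d·cosθ.
ΔV = −(2.12×10⁴ V/m)(0.229 m)cos150° = 4200 V.

4200 V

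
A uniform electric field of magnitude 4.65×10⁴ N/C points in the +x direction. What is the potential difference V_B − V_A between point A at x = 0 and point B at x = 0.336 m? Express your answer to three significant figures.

-1.56×10⁴ V

In a uniform field, potential decreases in the direction of E: V_B − V_A = −E·Δx.
V_B − V_A = −(4.65×10⁴ V/m)(0.336 m) = -1.56×10⁴ V.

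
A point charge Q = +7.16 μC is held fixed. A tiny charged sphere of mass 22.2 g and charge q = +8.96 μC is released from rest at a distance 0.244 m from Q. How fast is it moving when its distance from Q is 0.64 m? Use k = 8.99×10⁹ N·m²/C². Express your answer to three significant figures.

Only the electrostatic force acts, so mechanical energy is conserved: ½mv² = U₁ − U₂ = kQq(1/r₁ − 1/r₂).
U₁ − U₂ = (8.99×10⁹ N·m²/C²)(7.16×10⁻⁶ C)(8.96×10⁻⁶ C)(1/0.244 − 1/0.640) = 1.46 J.
v = √(2·1.46/0.0222) = 11.5 m/s.

11.5 m/s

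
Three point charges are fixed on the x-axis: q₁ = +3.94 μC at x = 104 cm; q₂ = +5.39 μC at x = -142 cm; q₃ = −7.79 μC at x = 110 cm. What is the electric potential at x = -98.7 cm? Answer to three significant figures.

Electric potential is a scalar, so the contributions from each charge add algebraically: V = Σ kqᵢ/rᵢ.
Distances from the field point to each charge: r₁ = 2.03 m, r₂ = 0.433 m, r₃ = 2.09 m.
V = k[(3.94×10⁻⁶)/(2.03) + (5.39×10⁻⁶)/(0.433) + (-7.79×10⁻⁶)/(2.09)] = 9.58×10⁴ V.

9.58×10⁴ V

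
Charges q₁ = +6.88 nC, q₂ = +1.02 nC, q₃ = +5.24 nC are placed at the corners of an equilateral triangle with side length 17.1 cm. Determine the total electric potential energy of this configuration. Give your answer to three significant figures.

The assembly work is the sum of pairwise potential energies, U = Σ_{i<j} kqᵢqⱼ/rᵢⱼ.
All three pair separations equal the side length, 0.171 m.
U = (3.69×10⁻⁷) + (1.90×10⁻⁶) + (2.81×10⁻⁷) = 2.55×10⁻⁶ J.

2.55×10⁻⁶ J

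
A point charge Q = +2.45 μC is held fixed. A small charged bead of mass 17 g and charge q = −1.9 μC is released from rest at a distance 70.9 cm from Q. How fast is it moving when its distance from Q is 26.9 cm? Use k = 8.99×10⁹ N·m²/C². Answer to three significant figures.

Only the electrostatic force acts, so mechanical energy is conserved: ½mv² = U₁ − U₂ = kQq(1/r₁ − 1/r₂).
U₁ − U₂ = (8.99×10⁹ N·m²/C²)(2.45×10⁻⁶ C)(-1.90×10⁻⁶ C)(1/0.709 − 1/0.269) = 0.0965 J.
v = √(2·0.0965/0.0170) = 3.37 m/s.

3.37 m/s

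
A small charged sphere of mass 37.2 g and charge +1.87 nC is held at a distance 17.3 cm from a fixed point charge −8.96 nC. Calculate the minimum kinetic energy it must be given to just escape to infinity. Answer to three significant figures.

To just escape, total mechanical energy must reach zero at infinity: ½mv²_min + U = 0, so ½mv²_min = −U = |kQq|/r.
|U| = |kQq|/r = (8.99×10⁹ N·m²/C²)(8.96×10⁻⁹)(1.87×10⁻⁹)/(0.173) = 8.71×10⁻⁷ J.

8.71×10⁻⁷ J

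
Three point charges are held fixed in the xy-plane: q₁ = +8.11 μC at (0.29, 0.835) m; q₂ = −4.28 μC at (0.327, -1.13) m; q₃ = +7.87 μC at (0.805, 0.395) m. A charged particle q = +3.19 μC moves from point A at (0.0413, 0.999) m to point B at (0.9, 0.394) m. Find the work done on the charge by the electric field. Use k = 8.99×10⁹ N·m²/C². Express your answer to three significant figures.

The work done by the electric force is W_field = −ΔU = −q(V_B − V_A) = q(V_A − V_B).
At A: distances to the source charges are 0.298 m, 2.15 m, 0.974 m; V_A = Σ kqᵢ/rᵢ = 2.99×10⁵ V.
At B: distances to the source charges are 0.753 m, 1.63 m, 0.0950 m; V_B = Σ kqᵢ/rᵢ = 8.18×10⁵ V.
ΔV = V_B − V_A = 5.18×10⁵ V.
W_field = −qΔV = −(3.19×10⁻⁶ C)(5.18×10⁵ V) = -1.65 J.

-1.65 J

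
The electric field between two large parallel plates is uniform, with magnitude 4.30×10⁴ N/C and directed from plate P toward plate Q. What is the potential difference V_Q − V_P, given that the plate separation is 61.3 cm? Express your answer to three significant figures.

In a uniform field, potential decreases in the direction of E: ΔV = −E·d for a displacement d parallel to E.
Going from P to Q is a displacement of 61.3 cm along the field, so V_Q − V_P = −Ed = -2.64×10⁴ V.

-2.64×10⁴ V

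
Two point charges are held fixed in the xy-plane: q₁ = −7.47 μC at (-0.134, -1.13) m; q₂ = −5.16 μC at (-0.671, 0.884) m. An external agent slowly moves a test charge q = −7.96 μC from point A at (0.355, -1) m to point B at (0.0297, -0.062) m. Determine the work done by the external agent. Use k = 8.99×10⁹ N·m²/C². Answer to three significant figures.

For quasistatic motion the external work equals the change in potential energy: W_ext = qΔV = q(V_B − V_A).
At A: distances to the source charges are 0.506 m, 2.15 m; V_A = Σ kqᵢ/rᵢ = -1.54×10⁵ V.
At B: distances to the source charges are 1.08 m, 1.18 m; V_B = Σ kqᵢ/rᵢ = -1.02×10⁵ V.
ΔV = V_B − V_A = 5.28×10⁴ V.
W_ext = qΔV = (-7.96×10⁻⁶ C)(5.28×10⁴ V) = -0.420 J.

-0.420 J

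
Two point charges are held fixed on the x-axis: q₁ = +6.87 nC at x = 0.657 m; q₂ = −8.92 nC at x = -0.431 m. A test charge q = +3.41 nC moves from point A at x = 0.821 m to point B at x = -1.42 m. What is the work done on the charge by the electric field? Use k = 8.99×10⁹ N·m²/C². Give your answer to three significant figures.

1.24×10⁻⁶ J

The work done by the electric force is W_field = −ΔU = −q(V_B − V_A) = q(V_A − V_B).
At A: distances to the source charges are 0.164 m, 1.25 m; V_A = Σ kqᵢ/rᵢ = 313 V.
At B: distances to the source charges are 2.08 m, 0.989 m; V_B = Σ kqᵢ/rᵢ = -51.3 V.
ΔV = V_B − V_A = -364 V.
W_field = −qΔV = −(3.41×10⁻⁹ C)(-364 V) = 1.24×10⁻⁶ J.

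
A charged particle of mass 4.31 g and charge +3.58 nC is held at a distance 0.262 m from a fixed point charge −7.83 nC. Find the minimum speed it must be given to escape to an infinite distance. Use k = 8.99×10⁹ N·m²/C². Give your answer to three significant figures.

To just escape, total mechanical energy must reach zero at infinity: ½mv²_min + U = 0, so ½mv²_min = −U = |kQq|/r.
|U| = |kQq|/r = (8.99×10⁹ N·m²/C²)(7.83×10⁻⁹)(3.58×10⁻⁹)/(0.262) = 9.62×10⁻⁷ J.
v_min = √(2|U|/m) = √(2·9.62×10⁻⁷/4.31×10⁻³) = 0.0211 m/s.

0.0211 m/s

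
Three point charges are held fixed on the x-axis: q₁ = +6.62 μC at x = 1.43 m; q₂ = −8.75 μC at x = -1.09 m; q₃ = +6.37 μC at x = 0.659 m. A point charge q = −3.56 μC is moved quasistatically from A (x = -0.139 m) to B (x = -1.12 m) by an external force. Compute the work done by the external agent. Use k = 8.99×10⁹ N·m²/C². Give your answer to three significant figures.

9.23 J

For quasistatic motion the external work equals the change in potential energy: W_ext = qΔV = q(V_B − V_A).
At A: distances to the source charges are 1.57 m, 0.951 m, 0.798 m; V_A = Σ kqᵢ/rᵢ = 2.70×10⁴ V.
At B: distances to the source charges are 2.55 m, 0.0300 m, 1.78 m; V_B = Σ kqᵢ/rᵢ = -2.57×10⁶ V.
ΔV = V_B − V_A = -2.59×10⁶ V.
W_ext = qΔV = (-3.56×10⁻⁶ C)(-2.59×10⁶ V) = 9.23 J.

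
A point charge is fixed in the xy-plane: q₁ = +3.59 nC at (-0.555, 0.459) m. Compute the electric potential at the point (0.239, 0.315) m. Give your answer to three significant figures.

40.0 V

The total potential is the scalar sum of each charge's contribution, V = Σ kqᵢ/rᵢ.
Distances from the field point to each charge: r₁ = 0.807 m.
V = k[(3.59×10⁻⁹)/(0.807)] = 40.0 V.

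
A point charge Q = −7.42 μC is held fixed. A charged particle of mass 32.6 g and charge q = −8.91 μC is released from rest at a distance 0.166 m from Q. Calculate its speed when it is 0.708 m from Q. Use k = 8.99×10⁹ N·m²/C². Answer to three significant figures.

Only the electrostatic force acts, so mechanical energy is conserved: ½mv² = U₁ − U₂ = kQq(1/r₁ − 1/r₂).
U₁ − U₂ = (8.99×10⁹ N·m²/C²)(-7.42×10⁻⁶ C)(-8.91×10⁻⁶ C)(1/0.166 − 1/0.708) = 2.74 J.
v = √(2·2.74/0.0326) = 13.0 m/s.

13.0 m/s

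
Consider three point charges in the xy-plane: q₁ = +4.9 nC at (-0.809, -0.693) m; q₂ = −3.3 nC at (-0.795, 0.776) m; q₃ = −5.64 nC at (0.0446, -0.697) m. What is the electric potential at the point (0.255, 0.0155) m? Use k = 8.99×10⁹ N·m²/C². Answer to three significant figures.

Electric potential is a scalar, so the contributions from each charge add algebraically: V = Σ kqᵢ/rᵢ.
Distances from the field point to each charge: r₁ = 1.28 m, r₂ = 1.30 m, r₃ = 0.743 m.
V = k[(4.90×10⁻⁹)/(1.28) + (-3.30×10⁻⁹)/(1.30) + (-5.64×10⁻⁹)/(0.743)] = -56.7 V.

-56.7 V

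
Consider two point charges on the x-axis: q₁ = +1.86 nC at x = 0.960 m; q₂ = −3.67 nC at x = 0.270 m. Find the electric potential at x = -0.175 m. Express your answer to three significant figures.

Electric potential is a scalar, so the contributions from each charge add algebraically: V = Σ kqᵢ/rᵢ.
Distances from the field point to each charge: r₁ = 1.14 m, r₂ = 0.445 m.
V = k[(1.86×10⁻⁹)/(1.14) + (-3.67×10⁻⁹)/(0.445)] = -59.4 V.

-59.4 V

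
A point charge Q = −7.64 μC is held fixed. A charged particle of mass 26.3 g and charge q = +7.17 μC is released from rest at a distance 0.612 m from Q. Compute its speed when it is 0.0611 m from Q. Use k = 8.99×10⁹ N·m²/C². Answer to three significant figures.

23.5 m/s

Only the electrostatic force acts, so mechanical energy is conserved: ½mv² = U₁ − U₂ = kQq(1/r₁ − 1/r₂).
U₁ − U₂ = (8.99×10⁹ N·m²/C²)(-7.64×10⁻⁶ C)(7.17×10⁻⁶ C)(1/0.612 − 1/0.0611) = 7.26 J.
v = √(2·7.26/0.0263) = 23.5 m/s.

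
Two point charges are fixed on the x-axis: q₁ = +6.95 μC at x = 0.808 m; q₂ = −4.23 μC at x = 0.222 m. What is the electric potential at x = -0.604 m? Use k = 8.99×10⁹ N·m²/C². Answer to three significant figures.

-1790 V

The total potential is the scalar sum of each charge's contribution, V = Σ kqᵢ/rᵢ.
Distances from the field point to each charge: r₁ = 1.41 m, r₂ = 0.826 m.
V = k[(6.95×10⁻⁶)/(1.41) + (-4.23×10⁻⁶)/(0.826)] = -1790 V.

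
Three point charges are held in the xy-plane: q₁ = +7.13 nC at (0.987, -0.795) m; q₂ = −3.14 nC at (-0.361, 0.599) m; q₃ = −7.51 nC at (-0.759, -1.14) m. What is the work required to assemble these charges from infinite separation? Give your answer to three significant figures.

-2.55×10⁻⁷ J

The work to assemble the configuration equals its total potential energy, U = Σ kqᵢqⱼ/rᵢⱼ over all pairs.
Pair separations: r₁₂ = 1.94 m, r₁₃ = 1.78 m, r₂₃ = 1.78 m.
U = (-1.04×10⁻⁷) + (-2.70×10⁻⁷) + (1.19×10⁻⁷) = -2.55×10⁻⁷ J.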